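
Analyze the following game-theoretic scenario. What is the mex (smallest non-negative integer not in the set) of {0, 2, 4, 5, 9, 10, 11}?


Set = {0, 2, 4, 5, 9, 10, 11}
0 is in the set.
1 is NOT in the set. This is the mex.
mex = 1

1


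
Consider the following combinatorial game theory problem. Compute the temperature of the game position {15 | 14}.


The game is {15 | 14}, a switch {a | b} with numbers a > b.
Cooling {a | b} by t gives {a - t | b + t}, which stops being hot when a - t = b + t, i.e. at t = (a - b)/2. So the temperature of a switch is (a - b)/2.
Temperature = (Left option - Right option) / 2
= (15 - (14)) / 2
= 1 / 2
= 1/2

1/2


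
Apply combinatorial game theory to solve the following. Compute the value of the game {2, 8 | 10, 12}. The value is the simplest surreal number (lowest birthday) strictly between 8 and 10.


Left options: {2, 8}, max = 8
Right options: {10, 12}, min = 10
All options are numbers and max(Left) < min(Right), so by the simplicity theorem the value is the simplest (earliest-born) number strictly between 8 and 10.
The only integer strictly between 8 and 10 is 9.
No non-integer in the interval can be simpler: if x is a non-integer in the interval, then floor(x) or ceil(x) also lies in the interval (the interval contains an integer), and both are proper prefixes of x's sign expansion, i.e. born earlier. So the game value is 9.
Game value = 9

9


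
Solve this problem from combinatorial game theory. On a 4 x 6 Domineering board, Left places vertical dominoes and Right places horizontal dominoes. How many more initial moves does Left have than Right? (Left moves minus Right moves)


Board is 4 x 6 (rows x cols).
Left (vertical) placements: (rows-1) * cols = 3 * 6 = 18
Right (horizontal) placements: rows * (cols-1) = 4 * 5 = 20
Advantage = Left - Right = 18 - 20 = -2

-2


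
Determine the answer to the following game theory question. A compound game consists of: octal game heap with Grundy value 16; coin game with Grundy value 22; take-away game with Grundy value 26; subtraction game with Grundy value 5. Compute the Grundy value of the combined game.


By the Sprague-Grundy theorem, the Grundy value of a sum of games is the XOR of individual Grundy values.
octal game heap: Grundy value = 16. Running XOR: 0 XOR 16 = 16
coin game: Grundy value = 22. Running XOR: 16 XOR 22 = 6
take-away game: Grundy value = 26. Running XOR: 6 XOR 26 = 28
subtraction game: Grundy value = 5. Running XOR: 28 XOR 5 = 25
The combined Grundy value is 25.

25


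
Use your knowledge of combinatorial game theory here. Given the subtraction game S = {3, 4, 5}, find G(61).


The subtraction set is S = {3, 4, 5}.
G(k) = mex{ G(k - s) : s in S, s <= k }. We compute iteratively: G(0) = 0.
G(1) = mex({}) = 0
G(2) = mex({}) = 0
G(3) = mex({0}) = 1
G(4) = mex({0}) = 1
G(5) = mex({0}) = 1
G(6) = mex({0, 1}) = 2
G(7) = mex({0, 1}) = 2
G(8) = mex({1}) = 0
G(9) = mex({1, 2}) = 0
G(10) = mex({1, 2}) = 0
G(11) = mex({0, 2}) = 1
G(12) = mex({0, 2}) = 1
Observe that G(8)..G(12) = 0, 0, 0, 1, 1 repeats G(0)..G(4) = 0, 0, 0, 1, 1.
For k >= max(S) = 5, G(k) is determined by the previous 5 values G(k-5)..G(k-1); a window of 5 consecutive values has recurred shifted by 8, so by induction G(k + 8) = G(k) for all k >= 0: the sequence is periodic from the start with period 8.
One period: G(0..7) = 0, 0, 0, 1, 1, 1, 2, 2.
61 mod 8 = 5, so G(61) = G(5) = 1.

1


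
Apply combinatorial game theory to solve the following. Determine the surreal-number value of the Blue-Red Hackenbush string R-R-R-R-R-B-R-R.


Edges (from ground): R-R-R-R-R-B-R-R
By Berlekamp's sign-expansion rule, a Blue-Red Hackenbush stalk has the value of the surreal number whose sign sequence is the edge sequence with B -> + and R -> -.
Sign sequence: -----+--
Trace the sign expansion in the surreal number tree, starting from 0:
Edge 1: R (sign -) -> bounds (-inf, 0), value = -1
Edge 2: R (sign -) -> bounds (-inf, -1), value = -2
Edge 3: R (sign -) -> bounds (-inf, -2), value = -3
Edge 4: R (sign -) -> bounds (-inf, -3), value = -4
Edge 5: R (sign -) -> bounds (-inf, -4), value = -5
Edge 6: B (sign +) -> bounds (-5, -4), value = -9/2
Edge 7: R (sign -) -> bounds (-5, -9/2), value = -19/4
Edge 8: R (sign -) -> bounds (-5, -19/4), value = -39/8
Game value = -39/8

-39/8


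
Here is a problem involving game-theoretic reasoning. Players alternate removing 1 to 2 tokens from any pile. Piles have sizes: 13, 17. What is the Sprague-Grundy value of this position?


Subtraction set: {1, 2}
For this subtraction set, G(n) = n mod 3 (period = max + 1 = 3).
Pile 1 (size 13): G(13) = 13 mod 3 = 1
Pile 2 (size 17): G(17) = 17 mod 3 = 2
Total Grundy value = XOR of all: 1 XOR 2 = 3

3


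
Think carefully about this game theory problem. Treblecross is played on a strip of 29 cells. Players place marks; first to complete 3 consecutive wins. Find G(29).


Treblecross: place X on empty cells; 3-in-a-row wins.
Playing within two cells of an existing X lets the opponent win at once, so sensible play treats the cells i-2..i+2 around each X as dead. The player left with no safe cell loses, so this is a normal-play take-away game on strips of safe cells.
Placing X at cell i (0-indexed) of a strip of k safe cells leaves independent strips of sizes max(0, i-2) and max(0, k-i-3). Hence G(k) = mex{ G(max(0,i-2)) XOR G(max(0,k-i-3)) : 0 <= i < k }, with G(0) = 0.
G(1): splits (0,0):0^0=0 -> mex({0}) = 1
G(2): splits (0,0):0^0=0 -> mex({0}) = 1
G(3): splits (0,0):0^0=0 -> mex({0}) = 1
G(4): splits (0,1):0^1=1 (0,0):0^0=0 -> mex({0, 1}) = 2
G(5): splits (0,2):0^1=1 (0,1):0^1=1 (0,0):0^0=0 -> mex({0, 1}) = 2
G(6) = mex({1}) = 0
G(7) = mex({0, 1, 2}) = 3
G(8) = mex({0, 1, 2}) = 3
G(9) = mex({0, 2}) = 1
G(10) = mex({0, 2, 3}) = 1
G(11) = mex({0, 3}) = 1
G(12) = mex({1, 3}) = 0
G(13) = mex({0, 1, 2, 3}) = 4
G(14) = mex({0, 1, 2}) = 3
G(15) = mex({0, 1, 2}) = 3
G(16) = mex({0, 1, 2, 4}) = 3
G(17) = mex({0, 1, 3, 4}) = 2
G(18) = mex({0, 1, 3, 4}) = 2
G(19) = mex({0, 1, 3, 5}) = 2
G(20) = mex({0, 1, 2, 3, 5}) = 4
G(21) = mex({0, 1, 2, 3, 5}) = 4
G(22) = mex({1, 2, 6}) = 0
G(23) = mex({0, 1, 2, 3, 4, 6}) = 5
G(24) = mex({0, 1, 2, 3, 4}) = 5
G(25) = mex({0, 1, 3, 4, 7}) = 2
G(26) = mex({0, 1, 3, 4, 5, 7}) = 2
G(27) = mex({0, 1, 3, 5}) = 2
G(28) = mex({0, 1, 2, 5}) = 3
G(29) = mex({0, 1, 2, 4, 5, 6}) = 3
Therefore G(29) = 3.

3


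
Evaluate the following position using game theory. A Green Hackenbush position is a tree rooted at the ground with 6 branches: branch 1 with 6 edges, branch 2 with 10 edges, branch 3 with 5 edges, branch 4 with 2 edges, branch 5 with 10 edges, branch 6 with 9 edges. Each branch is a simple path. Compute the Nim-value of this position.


The tree has 6 branches from the ground vertex.
In Green Hackenbush, the Nim-value of a simple path of length k is k.
Branch 1: length 6, Nim-value = 6
Branch 2: length 10, Nim-value = 10
Branch 3: length 5, Nim-value = 5
Branch 4: length 2, Nim-value = 2
Branch 5: length 10, Nim-value = 10
Branch 6: length 9, Nim-value = 9
Total Nim-value = XOR of all branch values:
0 XOR 6 = 6
6 XOR 10 = 12
12 XOR 5 = 9
9 XOR 2 = 11
11 XOR 10 = 1
1 XOR 9 = 8
Nim-value of the tree = 8

8


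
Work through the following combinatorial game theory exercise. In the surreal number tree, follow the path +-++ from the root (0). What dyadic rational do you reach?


Sign expansion: +-++
Rule: track bounds (lo, hi), initially (-inf, +inf). On '+', the current value becomes lo and we move to the simplest number in (value, hi): value + 1 if hi = +inf, otherwise the midpoint (value + hi)/2. On '-', the current value becomes hi and we move to value - 1 if lo = -inf, otherwise the midpoint (lo + value)/2.
Start at 0.
Step 1: sign = +, move right. Bounds: (0, +inf). Value = 1
Step 2: sign = -, move left. Bounds: (0, 1). Value = 1/2
Step 3: sign = +, move right. Bounds: (1/2, 1). Value = 3/4
Step 4: sign = +, move right. Bounds: (3/4, 1). Value = 7/8
The surreal number with sign expansion +-++ is 7/8.

7/8


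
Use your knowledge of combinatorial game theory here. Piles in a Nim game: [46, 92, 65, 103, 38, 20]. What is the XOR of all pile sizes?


We need the XOR (exclusive or) of all pile sizes.
After XOR-ing pile 1 (size 46): 0 XOR 46 = 46
After XOR-ing pile 2 (size 92): 46 XOR 92 = 114
After XOR-ing pile 3 (size 65): 114 XOR 65 = 51
After XOR-ing pile 4 (size 103): 51 XOR 103 = 84
After XOR-ing pile 5 (size 38): 84 XOR 38 = 114
After XOR-ing pile 6 (size 20): 114 XOR 20 = 102
The Nim-value of this position is 102.

102


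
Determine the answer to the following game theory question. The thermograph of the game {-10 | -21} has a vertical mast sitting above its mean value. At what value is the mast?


Game = {-10 | -21}, a switch {a | b} with numbers a > b.
Its thermograph has left wall a - t and right wall b + t, which meet at t = (a - b)/2, where both equal (a + b)/2. So the mast (mean value) is at (a + b)/2.
Mean = (-10 + (-21))/2 = -31/2 = -31/2

-31/2


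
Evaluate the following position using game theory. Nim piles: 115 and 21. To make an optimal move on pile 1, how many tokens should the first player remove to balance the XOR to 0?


Piles: 115 and 21
Current XOR: 115 XOR 21 = 102 (non-zero, so this is an N-position).
To make the XOR zero, we need to find a move that balances the piles.
For pile 1 (size 115): target = 115 XOR 102 = 21
We reduce pile 1 from 115 to 21.
Tokens removed: 115 - 21 = 94
Verification: 21 XOR 21 = 0

94


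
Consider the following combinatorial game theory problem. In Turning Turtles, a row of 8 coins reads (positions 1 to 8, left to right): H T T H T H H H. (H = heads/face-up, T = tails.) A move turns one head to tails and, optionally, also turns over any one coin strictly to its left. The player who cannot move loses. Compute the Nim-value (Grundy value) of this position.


Coins: H T T H T H H H
Key fact: a single head at position k behaves exactly like a Nim heap of size k (turning it to T and optionally flipping a coin at j < k corresponds to moving the heap from k to j, or to 0), and heads combine as a disjunctive sum (two heads at the same place would cancel, matching j XOR j = 0). So the Nim-value is the XOR of the 1-indexed positions of the heads.
Face-up positions (1-indexed): [1, 4, 6, 7, 8]
XOR 0 with 1: 0 XOR 1 = 1
XOR 1 with 4: 1 XOR 4 = 5
XOR 5 with 6: 5 XOR 6 = 3
XOR 3 with 7: 3 XOR 7 = 4
XOR 4 with 8: 4 XOR 8 = 12
Nim-value = 12

12


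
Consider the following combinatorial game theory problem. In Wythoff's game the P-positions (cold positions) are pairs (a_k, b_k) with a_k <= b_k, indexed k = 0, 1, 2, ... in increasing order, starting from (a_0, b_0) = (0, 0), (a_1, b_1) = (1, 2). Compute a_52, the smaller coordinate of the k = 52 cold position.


By Wythoff's theorem, a_k = floor(k * phi) and b_k = floor(k * phi^2) = a_k + k, where phi = (1 + sqrt(5))/2 is the golden ratio.
phi = (1 + sqrt(5))/2 = 1.618034
k = 52
k * phi = 52 * 1.618034 = 84.137767
a_52 = floor(k * phi) = 84

84


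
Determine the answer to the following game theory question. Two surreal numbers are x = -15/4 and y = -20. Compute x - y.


x = -15/4, y = -20
Converting to common denominator: 4
x = -15/4, y = -80/4
x - y = -15/4 - -20 = 65/4

65/4


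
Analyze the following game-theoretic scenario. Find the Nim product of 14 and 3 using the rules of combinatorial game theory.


Nim multiplication is bilinear over XOR: (u XOR v) * w = (u*w) XOR (v*w).
So we split each operand into its bit components and XOR the pairwise Nim products.
14 = 2 + 4 + 8 (as XOR of powers of 2).
3 = 1 + 2 (as XOR of powers of 2).
Using the standard Nim-product table on single bits:
  2*2 = 3,   2*4 = 8,   2*8 = 12,
  4*4 = 6,   4*8 = 11,  8*8 = 13,
and  1*x = x (identity), k*l = l*k (commutative).
Pairwise Nim products:
  2 * 1 = 2
  2 * 2 = 3
  4 * 1 = 4
  4 * 2 = 8
  8 * 1 = 8
  8 * 2 = 12
XOR them: 2 XOR 3 XOR 4 XOR 8 XOR 8 XOR 12 = 9.
Result: 14 * 3 = 9 (in Nim).

9


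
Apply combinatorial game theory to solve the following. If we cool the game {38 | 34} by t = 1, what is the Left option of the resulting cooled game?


Original game: {38 | 34} (a switch {a | b} with a > b).
Cooling by t (for t below the temperature (a - b)/2 = 2) taxes each move by t: {a | b} cooled by t is {a - t | b + t}.
Cooling amount: t = 1
Cooled Left option: 38 - 1 = 37
Cooled Right option: 34 + 1 = 35
Cooled game: {37 | 35}
Left option = 37

37


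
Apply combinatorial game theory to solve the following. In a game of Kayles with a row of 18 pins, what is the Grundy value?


Kayles: a move removes 1 or 2 adjacent pins from a contiguous row.
Removing pins from a row of k leaves two independent rows (a, b) with a + b = k - 1 (one pin) or a + b = k - 2 (two pins); an end removal gives a = 0.
By Sprague-Grundy, G(k) = mex{ G(a) XOR G(b) } over all these splits. G(0) = 0.
G(1): splits (0,0):0^0=0 -> mex({0}) = 1
G(2): splits (0,1):0^1=1 (0,0):0^0=0 -> mex({0, 1}) = 2
G(3): splits (0,2):0^2=2 (1,1):1^1=0 (0,1):0^1=1 -> mex({0, 1, 2}) = 3
G(4): splits (0,3):0^3=3 (1,2):1^2=3 (0,2):0^2=2 (1,1):1^1=0 -> mex({0, 2, 3}) = 1
G(5): splits (0,4):0^1=1 (1,3):1^3=2 (2,2):2^2=0 (0,3):0^3=3 (1,2):1^2=3 -> mex({0, 1, 2, 3}) = 4
G(6) = mex({0, 1, 2, 4}) = 3
G(7) = mex({0, 1, 3, 4, 5}) = 2
G(8) = mex({0, 2, 3, 5, 6}) = 1
G(9) = mex({0, 1, 2, 3, 6, 7}) = 4
G(10) = mex({0, 1, 3, 4, 5, 7}) = 2
G(11) = mex({0, 1, 2, 3, 4, 5}) = 6
G(12) = mex({0, 1, 2, 3, 5, 6, 7}) = 4
G(13) = mex({0, 2, 3, 4, 6, 7}) = 1
G(14) = mex({0, 1, 4, 5, 6, 7}) = 2
G(15) = mex({0, 1, 2, 3, 4, 5, 6}) = 7
G(16) = mex({0, 2, 3, 5, 6, 7}) = 1
G(17) = mex({0, 1, 2, 3, 5, 6, 7}) = 4
G(18) = mex({0, 1, 2, 4, 5, 6}) = 3
Therefore G(18) = 3.

3


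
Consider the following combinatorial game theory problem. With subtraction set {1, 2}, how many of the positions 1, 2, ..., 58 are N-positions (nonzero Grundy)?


Subtraction set S = {1, 2}, so G(n) = n mod 3.
G(n) = 0 when n is a multiple of 3.
Multiples of 3 in [1, 58]: 19
N-positions (nonzero Grundy) = 58 - 19 = 39

39


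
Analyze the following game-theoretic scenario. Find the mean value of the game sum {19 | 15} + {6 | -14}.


G1 = {19 | 15}, G2 = {6 | -14}
Each is a switch {a | b} with numbers a > b; its mean value is (a + b)/2, and mean value is additive over game sums: m(G1 + G2) = m(G1) + m(G2).
Mean of G1 = (19 + (15))/2 = 34/2 = 17
Mean of G2 = (6 + (-14))/2 = -8/2 = -4
Mean of G1 + G2 = 17 + -4 = 13

13


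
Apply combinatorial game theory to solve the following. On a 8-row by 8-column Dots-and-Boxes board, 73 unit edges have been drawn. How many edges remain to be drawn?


Grid: 8 x 8 boxes, i.e. 9 rows and 9 columns of dots.
Horizontal edges: (rows + 1) * cols = 9 * 8 = 72
Vertical edges: rows * (cols + 1) = 8 * 9 = 72
Total edges: 72 + 72 = 144
Edges drawn: 73
Remaining: 144 - 73 = 71

71


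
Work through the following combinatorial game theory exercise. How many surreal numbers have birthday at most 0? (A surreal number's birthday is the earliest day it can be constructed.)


Day 0: {|} = 0 is born. Count = 1.
Day n: the number of surreal numbers born by day n is 2^(n+1) - 1.
By day 0: 2^1 - 1 = 1
By day 0: 1 surreal numbers.

1


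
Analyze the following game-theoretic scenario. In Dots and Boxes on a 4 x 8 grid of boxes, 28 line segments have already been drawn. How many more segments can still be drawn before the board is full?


Grid: 4 x 8 boxes, i.e. 5 rows and 9 columns of dots.
Horizontal edges: (rows + 1) * cols = 5 * 8 = 40
Vertical edges: rows * (cols + 1) = 4 * 9 = 36
Total edges: 40 + 36 = 76
Edges drawn: 28
Remaining: 76 - 28 = 48

48


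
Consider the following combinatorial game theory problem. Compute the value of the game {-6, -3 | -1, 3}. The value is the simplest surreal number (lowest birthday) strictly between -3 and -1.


Left options: {-6, -3}, max = -3
Right options: {-1, 3}, min = -1
All options are numbers and max(Left) < min(Right), so by the simplicity theorem the value is the simplest (earliest-born) number strictly between -3 and -1.
The only integer strictly between -3 and -1 is -2.
No non-integer in the interval can be simpler: if x is a non-integer in the interval, then floor(x) or ceil(x) also lies in the interval (the interval contains an integer), and both are proper prefixes of x's sign expansion, i.e. born earlier. So the game value is -2.
Game value = -2

-2


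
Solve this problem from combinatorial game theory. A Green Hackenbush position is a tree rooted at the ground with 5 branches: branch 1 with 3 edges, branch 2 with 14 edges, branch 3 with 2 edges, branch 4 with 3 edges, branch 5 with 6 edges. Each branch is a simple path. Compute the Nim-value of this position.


The tree has 5 branches from the ground vertex.
In Green Hackenbush, the Nim-value of a simple path of length k is k.
Branch 1: length 3, Nim-value = 3
Branch 2: length 14, Nim-value = 14
Branch 3: length 2, Nim-value = 2
Branch 4: length 3, Nim-value = 3
Branch 5: length 6, Nim-value = 6
Total Nim-value = XOR of all branch values:
0 XOR 3 = 3
3 XOR 14 = 13
13 XOR 2 = 15
15 XOR 3 = 12
12 XOR 6 = 10
Nim-value of the tree = 10

10


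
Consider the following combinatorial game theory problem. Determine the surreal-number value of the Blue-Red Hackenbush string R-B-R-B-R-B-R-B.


Edges (from ground): R-B-R-B-R-B-R-B
By Berlekamp's sign-expansion rule, a Blue-Red Hackenbush stalk has the value of the surreal number whose sign sequence is the edge sequence with B -> + and R -> -.
Sign sequence: -+-+-+-+
Trace the sign expansion in the surreal number tree, starting from 0:
Edge 1: R (sign -) -> bounds (-inf, 0), value = -1
Edge 2: B (sign +) -> bounds (-1, 0), value = -1/2
Edge 3: R (sign -) -> bounds (-1, -1/2), value = -3/4
Edge 4: B (sign +) -> bounds (-3/4, -1/2), value = -5/8
Edge 5: R (sign -) -> bounds (-3/4, -5/8), value = -11/16
Edge 6: B (sign +) -> bounds (-11/16, -5/8), value = -21/32
Edge 7: R (sign -) -> bounds (-11/16, -21/32), value = -43/64
Edge 8: B (sign +) -> bounds (-43/64, -21/32), value = -85/128
Game value = -85/128

-85/128


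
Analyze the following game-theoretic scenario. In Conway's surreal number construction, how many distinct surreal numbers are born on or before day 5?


Day 0: {|} = 0 is born. Count = 1.
Day n: the number of surreal numbers born by day n is 2^(n+1) - 1.
By day 0: 2^1 - 1 = 1
By day 1: 2^2 - 1 = 3
By day 2: 2^3 - 1 = 7
By day 3: 2^4 - 1 = 15
By day 4: 2^5 - 1 = 31
By day 5: 2^6 - 1 = 63
By day 5: 63 surreal numbers.

63


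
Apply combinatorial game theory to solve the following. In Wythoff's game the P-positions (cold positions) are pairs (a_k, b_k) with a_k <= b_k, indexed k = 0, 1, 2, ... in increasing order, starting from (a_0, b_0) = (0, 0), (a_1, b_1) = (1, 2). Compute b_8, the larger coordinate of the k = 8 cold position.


By Wythoff's theorem, a_k = floor(k * phi) and b_k = floor(k * phi^2) = a_k + k, where phi = (1 + sqrt(5))/2 is the golden ratio.
phi = (1 + sqrt(5))/2 = 1.618034
phi^2 = phi + 1 = 2.618034
k = 8
k * phi^2 = 8 * 2.618034 = 20.944272
b_8 = floor(k * phi^2) = 20 (check: a_8 + k = 12 + 8 = 20)

20


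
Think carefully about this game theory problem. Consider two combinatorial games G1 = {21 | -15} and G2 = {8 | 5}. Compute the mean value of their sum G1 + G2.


G1 = {21 | -15}, G2 = {8 | 5}
Each is a switch {a | b} with numbers a > b; its mean value is (a + b)/2, and mean value is additive over game sums: m(G1 + G2) = m(G1) + m(G2).
Mean of G1 = (21 + (-15))/2 = 6/2 = 3
Mean of G2 = (8 + (5))/2 = 13/2 = 13/2
Mean of G1 + G2 = 3 + 13/2 = 19/2

19/2


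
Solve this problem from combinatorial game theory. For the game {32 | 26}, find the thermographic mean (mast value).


Game = {32 | 26}, a switch {a | b} with numbers a > b.
Its thermograph has left wall a - t and right wall b + t, which meet at t = (a - b)/2, where both equal (a + b)/2. So the mast (mean value) is at (a + b)/2.
Mean = (32 + (26))/2 = 58/2 = 29

29


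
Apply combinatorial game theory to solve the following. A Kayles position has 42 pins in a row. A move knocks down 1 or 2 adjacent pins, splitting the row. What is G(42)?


Kayles: a move removes 1 or 2 adjacent pins from a contiguous row.
Removing pins from a row of k leaves two independent rows (a, b) with a + b = k - 1 (one pin) or a + b = k - 2 (two pins); an end removal gives a = 0.
By Sprague-Grundy, G(k) = mex{ G(a) XOR G(b) } over all these splits. G(0) = 0.
G(1): splits (0,0):0^0=0 -> mex({0}) = 1
G(2): splits (0,1):0^1=1 (0,0):0^0=0 -> mex({0, 1}) = 2
G(3): splits (0,2):0^2=2 (1,1):1^1=0 (0,1):0^1=1 -> mex({0, 1, 2}) = 3
G(4): splits (0,3):0^3=3 (1,2):1^2=3 (0,2):0^2=2 (1,1):1^1=0 -> mex({0, 2, 3}) = 1
G(5): splits (0,4):0^1=1 (1,3):1^3=2 (2,2):2^2=0 (0,3):0^3=3 (1,2):1^2=3 -> mex({0, 1, 2, 3}) = 4
G(6) = mex({0, 1, 2, 4}) = 3
G(7) = mex({0, 1, 3, 4, 5}) = 2
G(8) = mex({0, 2, 3, 5, 6}) = 1
G(9) = mex({0, 1, 2, 3, 6, 7}) = 4
G(10) = mex({0, 1, 3, 4, 5, 7}) = 2
G(11) = mex({0, 1, 2, 3, 4, 5}) = 6
G(12) = mex({0, 1, 2, 3, 5, 6, 7}) = 4
G(13) = mex({0, 2, 3, 4, 6, 7}) = 1
G(14) = mex({0, 1, 4, 5, 6, 7}) = 2
G(15) = mex({0, 1, 2, 3, 4, 5, 6}) = 7
G(16) = mex({0, 2, 3, 5, 6, 7}) = 1
G(17) = mex({0, 1, 2, 3, 5, 6, 7}) = 4
G(18) = mex({0, 1, 2, 4, 5, 6}) = 3
G(19) = mex({0, 1, 3, 4, 5, 7}) = 2
G(20) = mex({0, 2, 3, 4, 5, 6, 7}) = 1
G(21) = mex({0, 1, 2, 3, 5, 6, 7}) = 4
G(22) = mex({0, 1, 2, 3, 4, 5, 7}) = 6
G(23) = mex({0, 1, 2, 3, 4, 5, 6}) = 7
G(24) = mex({0, 1, 2, 3, 5, 6, 7}) = 4
G(25) = mex({0, 2, 3, 4, 6, 7}) = 1
G(26) = mex({0, 1, 3, 4, 5, 6, 7}) = 2
G(27) = mex({0, 1, 2, 3, 4, 5, 6, 7}) = 8
G(28) = mex({0, 1, 2, 3, 4, 6, 7, 8}) = 5
G(29) = mex({0, 1, 2, 3, 5, 6, 7, 8, 9}) = 4
G(30) = mex({0, 1, 2, 3, 4, 5, 6, 9, 10}) = 7
G(31) = mex({0, 1, 3, 4, 5, 7, 10, 11}) = 2
G(32) = mex({0, 2, 3, 4, 5, 6, 7, 9, 11}) = 1
G(33) = mex({0, 1, 2, 3, 4, 5, 6, 7, 9, 12}) = 8
G(34) = mex({0, 1, 2, 3, 4, 5, 7, 8, 11, 12}) = 6
G(35) = mex({0, 1, 2, 3, 4, 5, 6, 8, 9, 10, 11}) = 7
G(36) = mex({0, 1, 2, 3, 5, 6, 7, 9, 10}) = 4
G(37) = mex({0, 2, 3, 4, 6, 7, 9, 10, 11, 12}) = 1
G(38) = mex({0, 1, 3, 4, 5, 6, 7, 9, 10, 11, 12}) = 2
G(39) = mex({0, 1, 2, 4, 5, 6, 7, 9, 10, 12, 14}) = 3
G(40) = mex({0, 2, 3, 4, 6, 7, 11, 12, 14}) = 1
G(41) = mex({0, 1, 2, 3, 5, 6, 7, 9, 10, 11, 12}) = 4
G(42) = mex({0, 1, 2, 3, 4, 5, 6, 9, 10}) = 7
Therefore G(42) = 7.

7


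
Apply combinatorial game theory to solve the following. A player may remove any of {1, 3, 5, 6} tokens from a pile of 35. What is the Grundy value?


The subtraction set is S = {1, 3, 5, 6}.
G(k) = mex{ G(k - s) : s in S, s <= k }. We compute iteratively: G(0) = 0.
G(1) = mex({0}) = 1
G(2) = mex({1}) = 0
G(3) = mex({0}) = 1
G(4) = mex({1}) = 0
G(5) = mex({0}) = 1
G(6) = mex({0, 1}) = 2
G(7) = mex({0, 1, 2}) = 3
G(8) = mex({0, 1, 3}) = 2
G(9) = mex({0, 1, 2}) = 3
G(10) = mex({0, 1, 3}) = 2
G(11) = mex({1, 2}) = 0
G(12) = mex({0, 2, 3}) = 1
G(13) = mex({1, 2, 3}) = 0
G(14) = mex({0, 2, 3}) = 1
G(15) = mex({1, 2, 3}) = 0
G(16) = mex({0, 2}) = 1
Observe that G(11)..G(16) = 0, 1, 0, 1, 0, 1 repeats G(0)..G(5) = 0, 1, 0, 1, 0, 1.
For k >= max(S) = 6, G(k) is determined by the previous 6 values G(k-6)..G(k-1); a window of 6 consecutive values has recurred shifted by 11, so by induction G(k + 11) = G(k) for all k >= 0: the sequence is periodic from the start with period 11.
One period: G(0..10) = 0, 1, 0, 1, 0, 1, 2, 3, 2, 3, 2.
35 mod 11 = 2, so G(35) = G(2) = 0.

0


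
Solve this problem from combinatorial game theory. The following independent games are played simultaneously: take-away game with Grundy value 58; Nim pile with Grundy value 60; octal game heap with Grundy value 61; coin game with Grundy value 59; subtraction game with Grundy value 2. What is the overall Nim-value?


By the Sprague-Grundy theorem, the Grundy value of a sum of games is the XOR of individual Grundy values.
take-away game: Grundy value = 58. Running XOR: 0 XOR 58 = 58
Nim pile: Grundy value = 60. Running XOR: 58 XOR 60 = 6
octal game heap: Grundy value = 61. Running XOR: 6 XOR 61 = 59
coin game: Grundy value = 59. Running XOR: 59 XOR 59 = 0
subtraction game: Grundy value = 2. Running XOR: 0 XOR 2 = 2
The combined Grundy value is 2.

2


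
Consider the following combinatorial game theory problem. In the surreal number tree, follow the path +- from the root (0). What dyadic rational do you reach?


Sign expansion: +-
Rule: track bounds (lo, hi), initially (-inf, +inf). On '+', the current value becomes lo and we move to the simplest number in (value, hi): value + 1 if hi = +inf, otherwise the midpoint (value + hi)/2. On '-', the current value becomes hi and we move to value - 1 if lo = -inf, otherwise the midpoint (lo + value)/2.
Start at 0.
Step 1: sign = +, move right. Bounds: (0, +inf). Value = 1
Step 2: sign = -, move left. Bounds: (0, 1). Value = 1/2
The surreal number with sign expansion +- is 1/2.

1/2


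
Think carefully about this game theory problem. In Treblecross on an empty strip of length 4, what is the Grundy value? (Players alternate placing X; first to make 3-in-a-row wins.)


Treblecross: place X on empty cells; 3-in-a-row wins.
Playing within two cells of an existing X lets the opponent win at once, so sensible play treats the cells i-2..i+2 around each X as dead. The player left with no safe cell loses, so this is a normal-play take-away game on strips of safe cells.
Placing X at cell i (0-indexed) of a strip of k safe cells leaves independent strips of sizes max(0, i-2) and max(0, k-i-3). Hence G(k) = mex{ G(max(0,i-2)) XOR G(max(0,k-i-3)) : 0 <= i < k }, with G(0) = 0.
G(1): splits (0,0):0^0=0 -> mex({0}) = 1
G(2): splits (0,0):0^0=0 -> mex({0}) = 1
G(3): splits (0,0):0^0=0 -> mex({0}) = 1
G(4): splits (0,1):0^1=1 (0,0):0^0=0 -> mex({0, 1}) = 2
Therefore G(4) = 2.

2


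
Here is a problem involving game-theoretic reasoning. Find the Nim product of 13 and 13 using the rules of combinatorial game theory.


Nim multiplication is bilinear over XOR: (u XOR v) * w = (u*w) XOR (v*w).
So we split each operand into its bit components and XOR the pairwise Nim products.
13 = 1 + 4 + 8 (as XOR of powers of 2).
13 = 1 + 4 + 8 (as XOR of powers of 2).
Using the standard Nim-product table on single bits:
  2*2 = 3,   2*4 = 8,   2*8 = 12,
  4*4 = 6,   4*8 = 11,  8*8 = 13,
and  1*x = x (identity), k*l = l*k (commutative).
Pairwise Nim products:
  1 * 1 = 1
  1 * 4 = 4
  1 * 8 = 8
  4 * 1 = 4
  4 * 4 = 6
  4 * 8 = 11
  8 * 1 = 8
  8 * 4 = 11
  8 * 8 = 13
XOR them: 1 XOR 4 XOR 8 XOR 4 XOR 6 XOR 11 XOR 8 XOR 11 XOR 13 = 10.
Result: 13 * 13 = 10 (in Nim).

10


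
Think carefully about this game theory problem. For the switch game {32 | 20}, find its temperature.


The game is {32 | 20}, a switch {a | b} with numbers a > b.
Cooling {a | b} by t gives {a - t | b + t}, which stops being hot when a - t = b + t, i.e. at t = (a - b)/2. So the temperature of a switch is (a - b)/2.
Temperature = (Left option - Right option) / 2
= (32 - (20)) / 2
= 12 / 2
= 6

6


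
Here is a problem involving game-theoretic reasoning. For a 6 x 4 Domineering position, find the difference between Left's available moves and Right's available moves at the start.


Board is 6 x 4 (rows x cols).
Left (vertical) placements: (rows-1) * cols = 5 * 4 = 20
Right (horizontal) placements: rows * (cols-1) = 6 * 3 = 18
Advantage = Left - Right = 20 - 18 = 2

2


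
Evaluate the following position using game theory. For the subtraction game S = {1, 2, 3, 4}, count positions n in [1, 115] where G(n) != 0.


Subtraction set S = {1, 2, 3, 4}, so G(n) = n mod 5.
G(n) = 0 when n is a multiple of 5.
Multiples of 5 in [1, 115]: 23
N-positions (nonzero Grundy) = 115 - 23 = 92

92


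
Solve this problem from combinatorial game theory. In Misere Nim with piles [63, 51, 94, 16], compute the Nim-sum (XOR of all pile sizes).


We need the XOR (exclusive or) of all pile sizes.
After XOR-ing pile 1 (size 63): 0 XOR 63 = 63
After XOR-ing pile 2 (size 51): 63 XOR 51 = 12
After XOR-ing pile 3 (size 94): 12 XOR 94 = 82
After XOR-ing pile 4 (size 16): 82 XOR 16 = 66
The Nim-value of this position is 66.

66


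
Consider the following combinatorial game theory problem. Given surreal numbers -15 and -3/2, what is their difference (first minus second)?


x = -15, y = -3/2
Converting to common denominator: 2
x = -30/2, y = -3/2
x - y = -15 - -3/2 = -27/2

-27/2


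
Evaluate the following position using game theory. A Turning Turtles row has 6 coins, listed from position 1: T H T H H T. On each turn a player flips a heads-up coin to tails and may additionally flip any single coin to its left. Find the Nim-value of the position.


Coins: T H T H H T
Key fact: a single head at position k behaves exactly like a Nim heap of size k (turning it to T and optionally flipping a coin at j < k corresponds to moving the heap from k to j, or to 0), and heads combine as a disjunctive sum (two heads at the same place would cancel, matching j XOR j = 0). So the Nim-value is the XOR of the 1-indexed positions of the heads.
Face-up positions (1-indexed): [2, 4, 5]
XOR 0 with 2: 0 XOR 2 = 2
XOR 2 with 4: 2 XOR 4 = 6
XOR 6 with 5: 6 XOR 5 = 3
Nim-value = 3

3


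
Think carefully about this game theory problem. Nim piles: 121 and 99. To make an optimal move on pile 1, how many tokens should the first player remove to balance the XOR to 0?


Piles: 121 and 99
Current XOR: 121 XOR 99 = 26 (non-zero, so this is an N-position).
To make the XOR zero, we need to find a move that balances the piles.
For pile 1 (size 121): target = 121 XOR 26 = 99
We reduce pile 1 from 121 to 99.
Tokens removed: 121 - 99 = 22
Verification: 99 XOR 99 = 0

22


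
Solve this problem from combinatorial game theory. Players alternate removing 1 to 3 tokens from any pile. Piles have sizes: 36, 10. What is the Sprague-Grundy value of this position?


Subtraction set: {1, 2, 3}
For this subtraction set, G(n) = n mod 4 (period = max + 1 = 4).
Pile 1 (size 36): G(36) = 36 mod 4 = 0
Pile 2 (size 10): G(10) = 10 mod 4 = 2
Total Grundy value = XOR of all: 0 XOR 2 = 2

2


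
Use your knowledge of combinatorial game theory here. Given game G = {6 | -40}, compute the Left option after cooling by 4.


Original game: {6 | -40} (a switch {a | b} with a > b).
Cooling by t (for t below the temperature (a - b)/2 = 23) taxes each move by t: {a | b} cooled by t is {a - t | b + t}.
Cooling amount: t = 4
Cooled Left option: 6 - 4 = 2
Cooled Right option: -40 + 4 = -36
Cooled game: {2 | -36}
Left option = 2

2


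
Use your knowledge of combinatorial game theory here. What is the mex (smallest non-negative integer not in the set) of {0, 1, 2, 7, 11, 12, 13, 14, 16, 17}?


Set = {0, 1, 2, 7, 11, 12, 13, 14, 16, 17}
0 is in the set.
1 is in the set.
2 is in the set.
3 is NOT in the set. This is the mex.
mex = 3

3


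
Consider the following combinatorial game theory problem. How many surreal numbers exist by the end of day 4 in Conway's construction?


Day 0: {|} = 0 is born. Count = 1.
Day n: the number of surreal numbers born by day n is 2^(n+1) - 1.
By day 0: 2^1 - 1 = 1
By day 1: 2^2 - 1 = 3
By day 2: 2^3 - 1 = 7
By day 3: 2^4 - 1 = 15
By day 4: 2^5 - 1 = 31
By day 4: 31 surreal numbers.

31


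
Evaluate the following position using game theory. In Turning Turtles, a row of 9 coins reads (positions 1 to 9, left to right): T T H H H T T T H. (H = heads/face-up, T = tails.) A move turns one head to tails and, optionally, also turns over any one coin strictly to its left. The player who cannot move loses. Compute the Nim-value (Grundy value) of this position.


Coins: T T H H H T T T H
Key fact: a single head at position k behaves exactly like a Nim heap of size k (turning it to T and optionally flipping a coin at j < k corresponds to moving the heap from k to j, or to 0), and heads combine as a disjunctive sum (two heads at the same place would cancel, matching j XOR j = 0). So the Nim-value is the XOR of the 1-indexed positions of the heads.
Face-up positions (1-indexed): [3, 4, 5, 9]
XOR 0 with 3: 0 XOR 3 = 3
XOR 3 with 4: 3 XOR 4 = 7
XOR 7 with 5: 7 XOR 5 = 2
XOR 2 with 9: 2 XOR 9 = 11
Nim-value = 11

11


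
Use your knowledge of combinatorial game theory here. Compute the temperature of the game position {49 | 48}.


The game is {49 | 48}, a switch {a | b} with numbers a > b.
Cooling {a | b} by t gives {a - t | b + t}, which stops being hot when a - t = b + t, i.e. at t = (a - b)/2. So the temperature of a switch is (a - b)/2.
Temperature = (Left option - Right option) / 2
= (49 - (48)) / 2
= 1 / 2
= 1/2

1/2


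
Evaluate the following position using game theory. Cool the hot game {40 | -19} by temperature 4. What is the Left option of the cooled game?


Original game: {40 | -19} (a switch {a | b} with a > b).
Cooling by t (for t below the temperature (a - b)/2 = 59/2) taxes each move by t: {a | b} cooled by t is {a - t | b + t}.
Cooling amount: t = 4
Cooled Left option: 40 - 4 = 36
Cooled Right option: -19 + 4 = -15
Cooled game: {36 | -15}
Left option = 36

36


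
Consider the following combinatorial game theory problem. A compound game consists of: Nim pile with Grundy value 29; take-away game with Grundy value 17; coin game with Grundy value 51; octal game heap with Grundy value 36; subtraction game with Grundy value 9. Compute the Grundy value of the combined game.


By the Sprague-Grundy theorem, the Grundy value of a sum of games is the XOR of individual Grundy values.
Nim pile: Grundy value = 29. Running XOR: 0 XOR 29 = 29
take-away game: Grundy value = 17. Running XOR: 29 XOR 17 = 12
coin game: Grundy value = 51. Running XOR: 12 XOR 51 = 63
octal game heap: Grundy value = 36. Running XOR: 63 XOR 36 = 27
subtraction game: Grundy value = 9. Running XOR: 27 XOR 9 = 18
The combined Grundy value is 18.

18


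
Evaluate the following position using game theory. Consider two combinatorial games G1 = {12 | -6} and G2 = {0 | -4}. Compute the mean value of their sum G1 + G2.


G1 = {12 | -6}, G2 = {0 | -4}
Each is a switch {a | b} with numbers a > b; its mean value is (a + b)/2, and mean value is additive over game sums: m(G1 + G2) = m(G1) + m(G2).
Mean of G1 = (12 + (-6))/2 = 6/2 = 3
Mean of G2 = (0 + (-4))/2 = -4/2 = -2
Mean of G1 + G2 = 3 + -2 = 1

1


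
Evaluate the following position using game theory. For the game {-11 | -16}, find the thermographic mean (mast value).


Game = {-11 | -16}, a switch {a | b} with numbers a > b.
Its thermograph has left wall a - t and right wall b + t, which meet at t = (a - b)/2, where both equal (a + b)/2. So the mast (mean value) is at (a + b)/2.
Mean = (-11 + (-16))/2 = -27/2 = -27/2

-27/2


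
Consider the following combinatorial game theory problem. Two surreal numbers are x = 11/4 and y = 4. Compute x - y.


x = 11/4, y = 4
Converting to common denominator: 4
x = 11/4, y = 16/4
x - y = 11/4 - 4 = -5/4

-5/4


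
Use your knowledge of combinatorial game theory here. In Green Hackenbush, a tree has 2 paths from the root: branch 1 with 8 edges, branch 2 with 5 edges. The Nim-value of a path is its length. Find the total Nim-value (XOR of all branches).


The tree has 2 branches from the ground vertex.
In Green Hackenbush, the Nim-value of a simple path of length k is k.
Branch 1: length 8, Nim-value = 8
Branch 2: length 5, Nim-value = 5
Total Nim-value = XOR of all branch values:
0 XOR 8 = 8
8 XOR 5 = 13
Nim-value of the tree = 13

13


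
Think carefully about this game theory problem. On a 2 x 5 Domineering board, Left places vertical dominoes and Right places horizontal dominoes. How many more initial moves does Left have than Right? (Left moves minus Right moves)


Board is 2 x 5 (rows x cols).
Left (vertical) placements: (rows-1) * cols = 1 * 5 = 5
Right (horizontal) placements: rows * (cols-1) = 2 * 4 = 8
Advantage = Left - Right = 5 - 8 = -3

-3


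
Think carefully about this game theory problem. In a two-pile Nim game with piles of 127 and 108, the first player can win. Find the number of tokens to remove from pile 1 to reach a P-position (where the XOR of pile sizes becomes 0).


Piles: 127 and 108
Current XOR: 127 XOR 108 = 19 (non-zero, so this is an N-position).
To make the XOR zero, we need to find a move that balances the piles.
For pile 1 (size 127): target = 127 XOR 19 = 108
We reduce pile 1 from 127 to 108.
Tokens removed: 127 - 108 = 19
Verification: 108 XOR 108 = 0

19


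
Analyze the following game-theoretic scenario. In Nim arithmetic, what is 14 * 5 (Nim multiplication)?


Nim multiplication is bilinear over XOR: (u XOR v) * w = (u*w) XOR (v*w).
So we split each operand into its bit components and XOR the pairwise Nim products.
14 = 2 + 4 + 8 (as XOR of powers of 2).
5 = 1 + 4 (as XOR of powers of 2).
Using the standard Nim-product table on single bits:
  2*2 = 3,   2*4 = 8,   2*8 = 12,
  4*4 = 6,   4*8 = 11,  8*8 = 13,
and  1*x = x (identity), k*l = l*k (commutative).
Pairwise Nim products:
  2 * 1 = 2
  2 * 4 = 8
  4 * 1 = 4
  4 * 4 = 6
  8 * 1 = 8
  8 * 4 = 11
XOR them: 2 XOR 8 XOR 4 XOR 6 XOR 8 XOR 11 = 11.
Result: 14 * 5 = 11 (in Nim).

11


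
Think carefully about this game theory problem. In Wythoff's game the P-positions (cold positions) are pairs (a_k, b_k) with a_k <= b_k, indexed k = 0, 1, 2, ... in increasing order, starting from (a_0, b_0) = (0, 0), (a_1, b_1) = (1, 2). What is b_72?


By Wythoff's theorem, a_k = floor(k * phi) and b_k = floor(k * phi^2) = a_k + k, where phi = (1 + sqrt(5))/2 is the golden ratio.
phi = (1 + sqrt(5))/2 = 1.618034
phi^2 = phi + 1 = 2.618034
k = 72
k * phi^2 = 72 * 2.618034 = 188.498447
b_72 = floor(k * phi^2) = 188 (check: a_72 + k = 116 + 72 = 188)

188


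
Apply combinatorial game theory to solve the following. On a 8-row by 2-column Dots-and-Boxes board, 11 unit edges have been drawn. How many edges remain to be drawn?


Grid: 8 x 2 boxes, i.e. 9 rows and 3 columns of dots.
Horizontal edges: (rows + 1) * cols = 9 * 2 = 18
Vertical edges: rows * (cols + 1) = 8 * 3 = 24
Total edges: 18 + 24 = 42
Edges drawn: 11
Remaining: 42 - 11 = 31

31


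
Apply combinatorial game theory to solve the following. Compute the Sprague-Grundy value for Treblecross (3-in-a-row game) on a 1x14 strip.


Treblecross: place X on empty cells; 3-in-a-row wins.
Playing within two cells of an existing X lets the opponent win at once, so sensible play treats the cells i-2..i+2 around each X as dead. The player left with no safe cell loses, so this is a normal-play take-away game on strips of safe cells.
Placing X at cell i (0-indexed) of a strip of k safe cells leaves independent strips of sizes max(0, i-2) and max(0, k-i-3). Hence G(k) = mex{ G(max(0,i-2)) XOR G(max(0,k-i-3)) : 0 <= i < k }, with G(0) = 0.
G(1): splits (0,0):0^0=0 -> mex({0}) = 1
G(2): splits (0,0):0^0=0 -> mex({0}) = 1
G(3): splits (0,0):0^0=0 -> mex({0}) = 1
G(4): splits (0,1):0^1=1 (0,0):0^0=0 -> mex({0, 1}) = 2
G(5): splits (0,2):0^1=1 (0,1):0^1=1 (0,0):0^0=0 -> mex({0, 1}) = 2
G(6) = mex({1}) = 0
G(7) = mex({0, 1, 2}) = 3
G(8) = mex({0, 1, 2}) = 3
G(9) = mex({0, 2}) = 1
G(10) = mex({0, 2, 3}) = 1
G(11) = mex({0, 3}) = 1
G(12) = mex({1, 3}) = 0
G(13) = mex({0, 1, 2, 3}) = 4
G(14) = mex({0, 1, 2}) = 3
Therefore G(14) = 3.

3


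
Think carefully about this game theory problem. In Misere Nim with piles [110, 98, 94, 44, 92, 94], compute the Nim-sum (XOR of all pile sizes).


We need the XOR (exclusive or) of all pile sizes.
After XOR-ing pile 1 (size 110): 0 XOR 110 = 110
After XOR-ing pile 2 (size 98): 110 XOR 98 = 12
After XOR-ing pile 3 (size 94): 12 XOR 94 = 82
After XOR-ing pile 4 (size 44): 82 XOR 44 = 126
After XOR-ing pile 5 (size 92): 126 XOR 92 = 34
After XOR-ing pile 6 (size 94): 34 XOR 94 = 124
The Nim-value of this position is 124.

124


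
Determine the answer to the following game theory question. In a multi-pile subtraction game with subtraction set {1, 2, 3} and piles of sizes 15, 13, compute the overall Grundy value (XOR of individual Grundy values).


Subtraction set: {1, 2, 3}
For this subtraction set, G(n) = n mod 4 (period = max + 1 = 4).
Pile 1 (size 15): G(15) = 15 mod 4 = 3
Pile 2 (size 13): G(13) = 13 mod 4 = 1
Total Grundy value = XOR of all: 3 XOR 1 = 2

2


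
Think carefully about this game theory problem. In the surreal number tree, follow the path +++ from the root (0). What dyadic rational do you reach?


Sign expansion: +++
Rule: track bounds (lo, hi), initially (-inf, +inf). On '+', the current value becomes lo and we move to the simplest number in (value, hi): value + 1 if hi = +inf, otherwise the midpoint (value + hi)/2. On '-', the current value becomes hi and we move to value - 1 if lo = -inf, otherwise the midpoint (lo + value)/2.
Start at 0.
Step 1: sign = +, move right. Bounds: (0, +inf). Value = 1
Step 2: sign = +, move right. Bounds: (1, +inf). Value = 2
Step 3: sign = +, move right. Bounds: (2, +inf). Value = 3
The surreal number with sign expansion +++ is 3.

3
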